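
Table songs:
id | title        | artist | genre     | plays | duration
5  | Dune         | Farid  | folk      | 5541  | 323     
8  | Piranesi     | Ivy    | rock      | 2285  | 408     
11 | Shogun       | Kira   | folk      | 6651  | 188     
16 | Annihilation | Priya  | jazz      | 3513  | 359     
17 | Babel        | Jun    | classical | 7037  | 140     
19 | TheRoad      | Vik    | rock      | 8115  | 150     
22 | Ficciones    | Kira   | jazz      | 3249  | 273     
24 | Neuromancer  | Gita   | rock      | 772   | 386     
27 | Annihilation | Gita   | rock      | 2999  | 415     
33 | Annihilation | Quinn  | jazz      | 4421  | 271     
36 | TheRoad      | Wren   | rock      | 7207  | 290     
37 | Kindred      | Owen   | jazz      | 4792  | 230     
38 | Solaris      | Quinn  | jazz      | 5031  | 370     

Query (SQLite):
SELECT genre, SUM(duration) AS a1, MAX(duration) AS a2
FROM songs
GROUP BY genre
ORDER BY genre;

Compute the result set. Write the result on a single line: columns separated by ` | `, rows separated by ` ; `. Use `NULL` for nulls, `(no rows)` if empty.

classical | 140 | 140 ; folk | 511 | 323 ; jazz | 1503 | 370 ; rock | 1649 | 415

Group songs by genre.
Per group compute: SUM(duration), MAX(duration).
  classical: ids {17} → SUM(duration)=140, MAX(duration)=140
  folk: ids {5, 11} → SUM(duration)=511, MAX(duration)=323
  jazz: ids {16, 22, 33, 37, 38} → SUM(duration)=1503, MAX(duration)=370
  rock: ids {8, 19, 24, 27, 36} → SUM(duration)=1649, MAX(duration)=415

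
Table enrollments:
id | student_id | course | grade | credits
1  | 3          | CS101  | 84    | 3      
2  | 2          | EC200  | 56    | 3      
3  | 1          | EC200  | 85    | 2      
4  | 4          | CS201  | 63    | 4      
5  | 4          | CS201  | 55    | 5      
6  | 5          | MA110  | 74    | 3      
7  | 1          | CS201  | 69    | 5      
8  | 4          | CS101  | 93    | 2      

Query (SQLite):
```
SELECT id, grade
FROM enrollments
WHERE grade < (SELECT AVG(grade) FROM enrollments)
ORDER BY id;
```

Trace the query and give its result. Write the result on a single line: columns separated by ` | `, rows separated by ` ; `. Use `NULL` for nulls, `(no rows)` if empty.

Scalar subquery: AVG(grade) over all enrollments rows = 72.375.
Keep rows where grade < that value.

2 | 56 ; 4 | 63 ; 5 | 55 ; 7 | 69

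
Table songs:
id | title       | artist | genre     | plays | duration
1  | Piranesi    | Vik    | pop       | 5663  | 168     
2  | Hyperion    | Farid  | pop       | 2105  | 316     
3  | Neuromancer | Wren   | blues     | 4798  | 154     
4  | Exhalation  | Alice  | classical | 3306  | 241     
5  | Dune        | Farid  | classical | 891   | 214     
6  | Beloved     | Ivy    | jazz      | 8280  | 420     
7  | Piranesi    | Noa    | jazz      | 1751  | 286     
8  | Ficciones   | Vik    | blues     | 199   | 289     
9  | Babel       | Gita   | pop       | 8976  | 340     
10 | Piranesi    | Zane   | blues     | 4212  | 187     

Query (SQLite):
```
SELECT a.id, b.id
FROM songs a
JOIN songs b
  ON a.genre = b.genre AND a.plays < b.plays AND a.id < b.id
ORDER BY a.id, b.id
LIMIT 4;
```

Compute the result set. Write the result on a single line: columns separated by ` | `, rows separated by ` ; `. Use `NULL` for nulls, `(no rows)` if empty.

1 | 9 ; 2 | 9 ; 8 | 10

Pairs (a,b) with same genre, a.plays < b.plays, a.id < b.id.
genre groups: blues:{3,8,10} classical:{4,5} jazz:{6,7} pop:{1,2,9}
Ordered by (a.id, b.id); first 4.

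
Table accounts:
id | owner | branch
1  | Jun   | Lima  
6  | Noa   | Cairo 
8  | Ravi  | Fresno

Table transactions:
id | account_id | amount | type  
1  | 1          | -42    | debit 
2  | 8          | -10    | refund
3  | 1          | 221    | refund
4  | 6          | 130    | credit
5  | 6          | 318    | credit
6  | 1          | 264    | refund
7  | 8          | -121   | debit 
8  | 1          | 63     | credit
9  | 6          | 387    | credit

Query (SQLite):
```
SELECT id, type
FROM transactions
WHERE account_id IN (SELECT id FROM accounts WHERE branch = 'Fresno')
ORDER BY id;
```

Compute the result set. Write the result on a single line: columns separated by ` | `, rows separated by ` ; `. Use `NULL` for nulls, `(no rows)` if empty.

2 | refund ; 7 | debit

Inner query: accounts.id where branch = 'Fresno'.
Outer: keep transactions rows whose account_id is in that set.
Inner query → {8}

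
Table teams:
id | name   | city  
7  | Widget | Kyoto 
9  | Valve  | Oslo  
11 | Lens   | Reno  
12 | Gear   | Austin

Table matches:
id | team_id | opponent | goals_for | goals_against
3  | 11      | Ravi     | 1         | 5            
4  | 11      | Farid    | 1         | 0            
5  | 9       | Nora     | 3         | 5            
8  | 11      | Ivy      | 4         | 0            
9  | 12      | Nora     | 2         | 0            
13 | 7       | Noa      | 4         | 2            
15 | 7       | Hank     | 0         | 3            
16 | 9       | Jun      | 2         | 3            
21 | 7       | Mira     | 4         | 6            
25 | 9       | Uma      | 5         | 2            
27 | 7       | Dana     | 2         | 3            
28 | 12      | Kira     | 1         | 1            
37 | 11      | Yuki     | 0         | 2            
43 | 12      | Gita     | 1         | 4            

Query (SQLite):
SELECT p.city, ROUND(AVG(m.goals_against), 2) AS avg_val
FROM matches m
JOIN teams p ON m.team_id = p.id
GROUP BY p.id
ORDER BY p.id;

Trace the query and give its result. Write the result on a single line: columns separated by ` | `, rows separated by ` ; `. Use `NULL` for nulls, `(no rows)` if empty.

Join each matches row to its teams via team_id.
Group joined rows by teams.id; compute ROUND(AVG(m.goals_against), 2) per group.
  7: ids {13, 15, 21, 27} → ROUND(AVG(m.goals_against), 2)=3.5
  9: ids {5, 16, 25} → ROUND(AVG(m.goals_against), 2)=3.33
  11: ids {3, 4, 8, 37} → ROUND(AVG(m.goals_against), 2)=1.75
  12: ids {9, 28, 43} → ROUND(AVG(m.goals_against), 2)=1.67

Kyoto | 3.5 ; Oslo | 3.33 ; Reno | 1.75 ; Austin | 1.67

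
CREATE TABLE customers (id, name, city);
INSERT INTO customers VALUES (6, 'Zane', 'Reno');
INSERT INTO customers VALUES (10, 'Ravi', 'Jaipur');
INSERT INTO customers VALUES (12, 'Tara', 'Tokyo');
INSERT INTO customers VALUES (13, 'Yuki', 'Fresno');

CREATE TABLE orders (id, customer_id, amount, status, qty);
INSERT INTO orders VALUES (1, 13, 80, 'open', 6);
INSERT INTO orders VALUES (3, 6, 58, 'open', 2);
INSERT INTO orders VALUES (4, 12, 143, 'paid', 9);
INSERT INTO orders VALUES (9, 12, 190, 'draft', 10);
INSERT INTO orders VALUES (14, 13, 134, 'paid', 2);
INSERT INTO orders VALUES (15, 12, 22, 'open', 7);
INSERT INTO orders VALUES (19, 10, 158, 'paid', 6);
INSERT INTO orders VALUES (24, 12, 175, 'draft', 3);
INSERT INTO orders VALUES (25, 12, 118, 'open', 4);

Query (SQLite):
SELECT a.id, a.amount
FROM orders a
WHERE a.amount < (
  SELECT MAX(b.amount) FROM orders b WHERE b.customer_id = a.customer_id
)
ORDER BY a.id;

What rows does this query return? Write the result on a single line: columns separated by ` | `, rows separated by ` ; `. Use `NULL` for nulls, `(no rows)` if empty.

1 | 80 ; 4 | 143 ; 15 | 22 ; 24 | 175 ; 25 | 118

For each orders row a, compute MAX(amount) over rows sharing a.customer_id.
Keep row a if a.amount < that per-group MAX.
  customer_id=6: MAX(amount) = 58
  customer_id=10: MAX(amount) = 158
  customer_id=12: MAX(amount) = 190
  customer_id=13: MAX(amount) = 134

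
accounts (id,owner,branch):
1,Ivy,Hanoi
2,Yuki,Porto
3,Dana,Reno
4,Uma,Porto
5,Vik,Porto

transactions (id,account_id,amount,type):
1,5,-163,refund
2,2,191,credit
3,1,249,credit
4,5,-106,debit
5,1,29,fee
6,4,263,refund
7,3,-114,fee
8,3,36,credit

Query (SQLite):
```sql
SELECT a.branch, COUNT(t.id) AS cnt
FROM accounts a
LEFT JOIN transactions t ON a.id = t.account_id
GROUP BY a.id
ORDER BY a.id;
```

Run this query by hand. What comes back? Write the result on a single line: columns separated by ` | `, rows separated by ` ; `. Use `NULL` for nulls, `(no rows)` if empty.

Hanoi | 2 ; Porto | 1 ; Reno | 2 ; Porto | 1 ; Porto | 2

LEFT JOIN keeps every accounts row; unmatched ones get NULL for transactions columns.
Group by accounts.id and compute COUNT(t.id). COUNT(col) of an all-NULL group is 0.
  1: ids {3, 5} → COUNT(t.id)=2
  2: ids {2} → COUNT(t.id)=1
  3: ids {7, 8} → COUNT(t.id)=2
  4: ids {6} → COUNT(t.id)=1
  5: ids {1, 4} → COUNT(t.id)=2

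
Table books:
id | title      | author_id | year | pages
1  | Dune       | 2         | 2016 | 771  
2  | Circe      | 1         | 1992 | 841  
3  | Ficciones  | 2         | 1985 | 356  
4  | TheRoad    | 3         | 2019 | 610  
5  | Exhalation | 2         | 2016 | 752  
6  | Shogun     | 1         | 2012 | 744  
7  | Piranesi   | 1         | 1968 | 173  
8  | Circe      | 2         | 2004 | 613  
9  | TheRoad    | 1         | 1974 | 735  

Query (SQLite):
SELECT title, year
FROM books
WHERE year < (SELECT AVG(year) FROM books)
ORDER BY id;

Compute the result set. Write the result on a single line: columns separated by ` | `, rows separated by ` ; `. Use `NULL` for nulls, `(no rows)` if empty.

Scalar subquery: AVG(year) over all books rows = 1998.444444 (≈; comparison uses full precision).
Keep rows where year < that value.

Circe | 1992 ; Ficciones | 1985 ; Piranesi | 1968 ; TheRoad | 1974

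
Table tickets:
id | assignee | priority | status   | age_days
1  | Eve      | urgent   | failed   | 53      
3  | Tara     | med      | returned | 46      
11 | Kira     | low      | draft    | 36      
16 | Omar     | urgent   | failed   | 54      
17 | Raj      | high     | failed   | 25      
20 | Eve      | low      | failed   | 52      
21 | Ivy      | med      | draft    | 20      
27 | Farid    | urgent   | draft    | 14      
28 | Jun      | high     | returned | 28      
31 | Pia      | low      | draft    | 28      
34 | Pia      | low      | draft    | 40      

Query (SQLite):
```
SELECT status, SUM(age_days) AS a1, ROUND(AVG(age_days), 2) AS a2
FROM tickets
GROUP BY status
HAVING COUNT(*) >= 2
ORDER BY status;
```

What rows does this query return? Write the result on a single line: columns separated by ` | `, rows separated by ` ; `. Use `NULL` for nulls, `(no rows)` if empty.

Group tickets by status.
Per group compute: SUM(age_days), ROUND(AVG(age_days), 2).
HAVING: drop groups with fewer than 2 rows.
  draft: ids {11, 21, 27, 31, 34} → SUM(age_days)=138, ROUND(AVG(age_days), 2)=27.6
  failed: ids {1, 16, 17, 20} → SUM(age_days)=184, ROUND(AVG(age_days), 2)=46
  returned: ids {3, 28} → SUM(age_days)=74, ROUND(AVG(age_days), 2)=37

draft | 138 | 27.6 ; failed | 184 | 46 ; returned | 74 | 37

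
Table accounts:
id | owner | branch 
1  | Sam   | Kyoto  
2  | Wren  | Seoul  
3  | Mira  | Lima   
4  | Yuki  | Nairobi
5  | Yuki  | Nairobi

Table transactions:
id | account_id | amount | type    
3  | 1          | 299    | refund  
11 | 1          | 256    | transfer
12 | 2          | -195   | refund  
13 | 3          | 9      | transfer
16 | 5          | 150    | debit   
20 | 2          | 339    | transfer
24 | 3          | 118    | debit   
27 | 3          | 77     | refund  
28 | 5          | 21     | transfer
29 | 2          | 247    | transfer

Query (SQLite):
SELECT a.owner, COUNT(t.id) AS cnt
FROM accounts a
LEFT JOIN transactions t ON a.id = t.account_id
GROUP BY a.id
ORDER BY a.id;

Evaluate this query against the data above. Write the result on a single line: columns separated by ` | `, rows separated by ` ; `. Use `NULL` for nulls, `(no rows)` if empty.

LEFT JOIN keeps every accounts row; unmatched ones get NULL for transactions columns.
Group by accounts.id and compute COUNT(t.id). COUNT(col) of an all-NULL group is 0.
  1: ids {3, 11} → COUNT(t.id)=2
  2: ids {12, 20, 29} → COUNT(t.id)=3
  3: ids {13, 24, 27} → COUNT(t.id)=3
  4: ids {—} → COUNT(t.id)=0
  5: ids {16, 28} → COUNT(t.id)=2

Sam | 2 ; Wren | 3 ; Mira | 3 ; Yuki | 0 ; Yuki | 2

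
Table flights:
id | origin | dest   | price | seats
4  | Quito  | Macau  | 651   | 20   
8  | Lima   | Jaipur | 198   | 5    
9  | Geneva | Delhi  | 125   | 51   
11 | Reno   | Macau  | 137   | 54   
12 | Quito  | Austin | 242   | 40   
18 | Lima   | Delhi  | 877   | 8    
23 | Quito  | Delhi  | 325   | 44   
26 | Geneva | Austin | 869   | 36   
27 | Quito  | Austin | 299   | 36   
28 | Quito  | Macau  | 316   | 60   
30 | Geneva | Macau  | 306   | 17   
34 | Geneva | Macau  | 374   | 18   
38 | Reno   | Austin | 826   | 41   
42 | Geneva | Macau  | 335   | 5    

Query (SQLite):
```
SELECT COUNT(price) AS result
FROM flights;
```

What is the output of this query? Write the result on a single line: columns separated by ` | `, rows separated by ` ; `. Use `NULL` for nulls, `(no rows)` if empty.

14

All price values: [651, 198, 125, 137, 242, 877, 325, 869, 299, 316, 306, 374, 826, 335].
COUNT(price) counts non-NULL values → 14.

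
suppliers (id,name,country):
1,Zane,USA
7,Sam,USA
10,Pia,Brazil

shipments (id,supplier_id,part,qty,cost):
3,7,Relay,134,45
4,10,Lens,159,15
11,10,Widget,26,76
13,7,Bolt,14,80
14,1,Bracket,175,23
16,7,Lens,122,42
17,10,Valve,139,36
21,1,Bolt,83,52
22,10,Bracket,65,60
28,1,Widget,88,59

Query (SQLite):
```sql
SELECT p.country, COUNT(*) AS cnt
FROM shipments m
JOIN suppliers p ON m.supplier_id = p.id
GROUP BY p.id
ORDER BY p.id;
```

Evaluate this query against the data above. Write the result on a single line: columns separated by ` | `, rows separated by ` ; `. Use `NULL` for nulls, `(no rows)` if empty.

USA | 3 ; USA | 3 ; Brazil | 4

Join each shipments row to its suppliers via supplier_id.
Group joined rows by suppliers.id; compute COUNT(*) per group.
  1: ids {14, 21, 28} → COUNT(*)=3
  7: ids {3, 13, 16} → COUNT(*)=3
  10: ids {4, 11, 17, 22} → COUNT(*)=4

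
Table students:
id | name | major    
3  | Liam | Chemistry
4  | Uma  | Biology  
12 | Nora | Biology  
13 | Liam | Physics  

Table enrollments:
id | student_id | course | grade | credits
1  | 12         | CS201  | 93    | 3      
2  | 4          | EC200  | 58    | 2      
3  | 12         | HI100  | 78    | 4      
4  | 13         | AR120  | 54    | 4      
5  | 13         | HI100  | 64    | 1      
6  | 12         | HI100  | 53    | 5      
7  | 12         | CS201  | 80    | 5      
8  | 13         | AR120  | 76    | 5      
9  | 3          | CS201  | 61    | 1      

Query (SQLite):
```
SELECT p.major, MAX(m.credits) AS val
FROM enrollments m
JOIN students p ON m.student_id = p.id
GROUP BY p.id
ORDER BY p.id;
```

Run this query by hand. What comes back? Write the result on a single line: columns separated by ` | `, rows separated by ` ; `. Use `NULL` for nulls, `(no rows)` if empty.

Chemistry | 1 ; Biology | 2 ; Biology | 5 ; Physics | 5

Join each enrollments row to its students via student_id.
Group joined rows by students.id; compute MAX(m.credits) per group.
  3: ids {9} → MAX(m.credits)=1
  4: ids {2} → MAX(m.credits)=2
  12: ids {1, 3, 6, 7} → MAX(m.credits)=5
  13: ids {4, 5, 8} → MAX(m.credits)=5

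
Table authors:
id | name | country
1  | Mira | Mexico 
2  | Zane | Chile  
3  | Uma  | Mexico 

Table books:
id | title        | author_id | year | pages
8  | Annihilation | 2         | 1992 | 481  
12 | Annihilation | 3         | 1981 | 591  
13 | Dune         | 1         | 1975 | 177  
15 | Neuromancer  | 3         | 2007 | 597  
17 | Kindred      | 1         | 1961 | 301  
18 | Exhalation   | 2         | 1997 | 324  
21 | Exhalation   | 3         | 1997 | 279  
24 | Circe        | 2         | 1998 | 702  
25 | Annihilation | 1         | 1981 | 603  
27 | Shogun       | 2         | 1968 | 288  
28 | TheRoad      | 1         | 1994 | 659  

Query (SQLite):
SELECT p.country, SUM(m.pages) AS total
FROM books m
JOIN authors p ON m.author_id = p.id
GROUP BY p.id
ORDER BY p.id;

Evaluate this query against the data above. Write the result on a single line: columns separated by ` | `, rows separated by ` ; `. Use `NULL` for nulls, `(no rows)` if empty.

Join each books row to its authors via author_id.
Group joined rows by authors.id; compute SUM(m.pages) per group.
  1: ids {13, 17, 25, 28} → SUM(m.pages)=1740
  2: ids {8, 18, 24, 27} → SUM(m.pages)=1795
  3: ids {12, 15, 21} → SUM(m.pages)=1467

Mexico | 1740 ; Chile | 1795 ; Mexico | 1467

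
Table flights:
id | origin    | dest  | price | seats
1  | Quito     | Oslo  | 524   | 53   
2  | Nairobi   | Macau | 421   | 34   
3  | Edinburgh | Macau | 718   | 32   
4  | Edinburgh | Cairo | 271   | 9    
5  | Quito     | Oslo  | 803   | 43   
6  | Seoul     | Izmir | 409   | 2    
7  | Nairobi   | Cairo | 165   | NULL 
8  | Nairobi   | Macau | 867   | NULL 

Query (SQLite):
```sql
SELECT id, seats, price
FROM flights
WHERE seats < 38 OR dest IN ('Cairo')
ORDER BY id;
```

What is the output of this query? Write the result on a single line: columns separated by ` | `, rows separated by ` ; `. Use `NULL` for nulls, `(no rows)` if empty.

2 | 34 | 421 ; 3 | 32 | 718 ; 4 | 9 | 271 ; 6 | 2 | 409 ; 7 | NULL | 165

seats < 38: ids {2, 3, 4, 6}
dest IN ('Cairo'): ids {4, 7}
Combine with OR.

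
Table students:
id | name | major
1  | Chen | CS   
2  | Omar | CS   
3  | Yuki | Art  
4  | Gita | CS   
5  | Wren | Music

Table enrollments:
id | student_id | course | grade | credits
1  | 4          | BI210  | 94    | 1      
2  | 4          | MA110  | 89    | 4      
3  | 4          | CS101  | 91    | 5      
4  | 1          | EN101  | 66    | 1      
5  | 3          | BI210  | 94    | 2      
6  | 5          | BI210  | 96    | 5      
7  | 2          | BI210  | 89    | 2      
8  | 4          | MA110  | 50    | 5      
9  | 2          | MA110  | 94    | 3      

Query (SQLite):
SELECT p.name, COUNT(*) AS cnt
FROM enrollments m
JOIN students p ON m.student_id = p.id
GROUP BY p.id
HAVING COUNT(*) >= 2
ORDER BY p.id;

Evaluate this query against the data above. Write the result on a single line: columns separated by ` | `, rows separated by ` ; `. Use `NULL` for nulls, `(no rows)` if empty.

Join each enrollments row to its students via student_id.
Group joined rows by students.id; compute COUNT(*) per group.
HAVING: keep groups with count ≥ 2.
  1: ids {4} → COUNT(*)=1
  2: ids {7, 9} → COUNT(*)=2
  3: ids {5} → COUNT(*)=1
  4: ids {1, 2, 3, 8} → COUNT(*)=4
  5: ids {6} → COUNT(*)=1

Omar | 2 ; Gita | 4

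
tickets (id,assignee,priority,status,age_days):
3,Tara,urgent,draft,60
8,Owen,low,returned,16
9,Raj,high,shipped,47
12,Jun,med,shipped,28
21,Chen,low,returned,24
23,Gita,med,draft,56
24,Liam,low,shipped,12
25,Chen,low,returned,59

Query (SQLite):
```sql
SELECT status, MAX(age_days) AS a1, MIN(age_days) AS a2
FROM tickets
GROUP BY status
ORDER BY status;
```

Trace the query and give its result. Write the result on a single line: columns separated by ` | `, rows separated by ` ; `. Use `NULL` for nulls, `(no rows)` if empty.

draft | 60 | 56 ; returned | 59 | 16 ; shipped | 47 | 12

Group tickets by status.
Per group compute: MAX(age_days), MIN(age_days).
  draft: ids {3, 23} → MAX(age_days)=60, MIN(age_days)=56
  returned: ids {8, 21, 25} → MAX(age_days)=59, MIN(age_days)=16
  shipped: ids {9, 12, 24} → MAX(age_days)=47, MIN(age_days)=12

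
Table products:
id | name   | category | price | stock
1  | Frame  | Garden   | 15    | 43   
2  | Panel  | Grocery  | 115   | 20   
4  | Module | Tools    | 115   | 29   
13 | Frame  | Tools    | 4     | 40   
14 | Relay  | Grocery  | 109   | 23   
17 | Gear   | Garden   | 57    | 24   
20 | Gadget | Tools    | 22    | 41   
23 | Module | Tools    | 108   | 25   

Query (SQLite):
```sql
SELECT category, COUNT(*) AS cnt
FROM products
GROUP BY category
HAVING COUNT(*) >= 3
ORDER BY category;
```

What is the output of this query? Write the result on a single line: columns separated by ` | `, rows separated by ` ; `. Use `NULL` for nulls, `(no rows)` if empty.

Tools | 4

Partition products by category; compute COUNT(*) within each group.
HAVING: keep groups with count ≥ 3.
  Garden: ids {1, 17} → COUNT(*)=2
  Grocery: ids {2, 14} → COUNT(*)=2
  Tools: ids {4, 13, 20, 23} → COUNT(*)=4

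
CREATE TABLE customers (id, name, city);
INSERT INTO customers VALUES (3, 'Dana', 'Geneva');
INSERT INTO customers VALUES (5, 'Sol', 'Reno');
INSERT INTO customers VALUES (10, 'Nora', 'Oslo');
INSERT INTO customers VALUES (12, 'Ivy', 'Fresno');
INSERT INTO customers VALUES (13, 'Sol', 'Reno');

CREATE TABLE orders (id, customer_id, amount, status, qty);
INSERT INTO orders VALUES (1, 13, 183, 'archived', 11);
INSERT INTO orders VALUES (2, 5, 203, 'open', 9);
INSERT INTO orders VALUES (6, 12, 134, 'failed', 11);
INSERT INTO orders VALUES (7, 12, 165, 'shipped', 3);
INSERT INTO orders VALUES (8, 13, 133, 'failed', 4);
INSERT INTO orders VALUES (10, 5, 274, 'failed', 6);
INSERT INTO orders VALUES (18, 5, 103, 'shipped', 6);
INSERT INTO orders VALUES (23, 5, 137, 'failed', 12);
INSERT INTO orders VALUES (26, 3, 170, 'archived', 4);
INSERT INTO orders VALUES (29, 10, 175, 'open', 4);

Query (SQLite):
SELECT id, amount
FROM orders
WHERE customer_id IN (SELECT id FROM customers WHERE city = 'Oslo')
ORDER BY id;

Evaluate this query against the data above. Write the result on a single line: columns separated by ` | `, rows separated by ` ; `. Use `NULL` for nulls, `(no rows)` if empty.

Inner query: customers.id where city = 'Oslo'.
Outer: keep orders rows whose customer_id is in that set.
Inner query → {10}

29 | 175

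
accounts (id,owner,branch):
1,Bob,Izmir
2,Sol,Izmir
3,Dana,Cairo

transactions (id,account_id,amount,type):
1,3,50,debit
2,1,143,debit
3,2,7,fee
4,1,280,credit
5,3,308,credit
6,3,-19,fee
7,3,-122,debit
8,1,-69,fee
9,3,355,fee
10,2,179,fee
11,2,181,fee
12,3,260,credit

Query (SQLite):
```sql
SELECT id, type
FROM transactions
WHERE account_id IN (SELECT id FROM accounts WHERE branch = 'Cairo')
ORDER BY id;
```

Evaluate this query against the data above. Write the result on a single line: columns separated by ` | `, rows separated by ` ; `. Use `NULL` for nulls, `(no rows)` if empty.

1 | debit ; 5 | credit ; 6 | fee ; 7 | debit ; 9 | fee ; 12 | credit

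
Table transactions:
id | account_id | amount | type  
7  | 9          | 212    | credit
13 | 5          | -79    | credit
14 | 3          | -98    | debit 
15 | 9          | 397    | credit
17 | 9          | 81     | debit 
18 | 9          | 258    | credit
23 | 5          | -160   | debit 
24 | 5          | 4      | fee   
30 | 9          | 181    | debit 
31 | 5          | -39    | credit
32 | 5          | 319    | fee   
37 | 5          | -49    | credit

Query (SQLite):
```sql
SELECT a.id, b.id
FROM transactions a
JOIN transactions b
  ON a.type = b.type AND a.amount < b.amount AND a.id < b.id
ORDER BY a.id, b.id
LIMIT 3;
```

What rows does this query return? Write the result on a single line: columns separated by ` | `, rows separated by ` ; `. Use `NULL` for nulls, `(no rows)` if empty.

7 | 15 ; 7 | 18 ; 13 | 15

Pairs (a,b) with same type, a.amount < b.amount, a.id < b.id.
type groups: credit:{7,13,15,18,31,37} debit:{14,17,23,30} fee:{24,32}
Ordered by (a.id, b.id); first 3.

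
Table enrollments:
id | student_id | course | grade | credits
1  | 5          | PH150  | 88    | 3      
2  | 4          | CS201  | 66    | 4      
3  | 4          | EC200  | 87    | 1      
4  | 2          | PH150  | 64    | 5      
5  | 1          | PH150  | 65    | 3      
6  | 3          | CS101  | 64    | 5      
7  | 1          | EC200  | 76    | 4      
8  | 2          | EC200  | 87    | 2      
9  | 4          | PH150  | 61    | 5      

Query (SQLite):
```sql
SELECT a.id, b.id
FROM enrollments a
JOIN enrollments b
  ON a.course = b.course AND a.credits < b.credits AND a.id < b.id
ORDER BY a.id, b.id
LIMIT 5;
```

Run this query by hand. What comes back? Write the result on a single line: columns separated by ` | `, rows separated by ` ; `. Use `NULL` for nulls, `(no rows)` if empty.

1 | 4 ; 1 | 9 ; 3 | 7 ; 3 | 8 ; 5 | 9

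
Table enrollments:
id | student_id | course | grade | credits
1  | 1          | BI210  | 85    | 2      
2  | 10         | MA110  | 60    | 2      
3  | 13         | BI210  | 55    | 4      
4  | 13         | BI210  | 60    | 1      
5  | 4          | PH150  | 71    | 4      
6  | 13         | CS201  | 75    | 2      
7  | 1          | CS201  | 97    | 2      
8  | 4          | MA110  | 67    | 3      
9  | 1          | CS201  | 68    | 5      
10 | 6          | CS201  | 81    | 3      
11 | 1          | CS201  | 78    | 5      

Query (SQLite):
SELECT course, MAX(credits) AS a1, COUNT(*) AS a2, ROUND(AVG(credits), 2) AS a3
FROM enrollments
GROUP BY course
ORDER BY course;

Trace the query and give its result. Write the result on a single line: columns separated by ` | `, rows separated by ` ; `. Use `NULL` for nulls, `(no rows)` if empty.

BI210 | 4 | 3 | 2.33 ; CS201 | 5 | 5 | 3.4 ; MA110 | 3 | 2 | 2.5 ; PH150 | 4 | 1 | 4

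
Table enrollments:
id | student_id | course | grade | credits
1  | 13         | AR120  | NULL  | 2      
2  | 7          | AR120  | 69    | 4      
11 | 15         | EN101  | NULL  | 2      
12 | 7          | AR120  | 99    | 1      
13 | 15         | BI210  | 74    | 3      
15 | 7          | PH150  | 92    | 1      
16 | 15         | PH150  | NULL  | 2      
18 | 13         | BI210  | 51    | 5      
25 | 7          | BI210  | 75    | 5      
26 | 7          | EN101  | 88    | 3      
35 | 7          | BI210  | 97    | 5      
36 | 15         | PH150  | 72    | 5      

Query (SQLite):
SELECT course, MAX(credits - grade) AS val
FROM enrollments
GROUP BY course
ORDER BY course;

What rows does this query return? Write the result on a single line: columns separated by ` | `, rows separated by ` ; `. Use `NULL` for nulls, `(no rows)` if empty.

For each row compute credits - grade.
Group by course; take MAX of the expression per group.
  AR120: ids {1, 2, 12} → MAX(credits - grade)=-65
  BI210: ids {13, 18, 25, 35} → MAX(credits - grade)=-46
  EN101: ids {11, 26} → MAX(credits - grade)=-85
  PH150: ids {15, 16, 36} → MAX(credits - grade)=-67

AR120 | -65 ; BI210 | -46 ; EN101 | -85 ; PH150 | -67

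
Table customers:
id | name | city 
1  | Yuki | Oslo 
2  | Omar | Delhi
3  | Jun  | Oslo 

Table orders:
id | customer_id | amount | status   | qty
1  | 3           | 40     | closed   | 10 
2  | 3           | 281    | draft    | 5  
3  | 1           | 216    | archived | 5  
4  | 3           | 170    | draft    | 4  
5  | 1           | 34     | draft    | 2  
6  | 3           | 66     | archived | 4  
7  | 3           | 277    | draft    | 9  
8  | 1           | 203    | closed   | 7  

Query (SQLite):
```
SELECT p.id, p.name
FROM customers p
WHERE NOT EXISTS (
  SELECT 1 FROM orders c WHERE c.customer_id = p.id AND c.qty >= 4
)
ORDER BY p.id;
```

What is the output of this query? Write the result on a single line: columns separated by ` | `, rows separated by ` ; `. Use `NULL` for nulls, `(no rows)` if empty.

For each customers row, check whether any orders with matching customer_id has qty >= 4.
Keep rows where that is false.

2 | Omar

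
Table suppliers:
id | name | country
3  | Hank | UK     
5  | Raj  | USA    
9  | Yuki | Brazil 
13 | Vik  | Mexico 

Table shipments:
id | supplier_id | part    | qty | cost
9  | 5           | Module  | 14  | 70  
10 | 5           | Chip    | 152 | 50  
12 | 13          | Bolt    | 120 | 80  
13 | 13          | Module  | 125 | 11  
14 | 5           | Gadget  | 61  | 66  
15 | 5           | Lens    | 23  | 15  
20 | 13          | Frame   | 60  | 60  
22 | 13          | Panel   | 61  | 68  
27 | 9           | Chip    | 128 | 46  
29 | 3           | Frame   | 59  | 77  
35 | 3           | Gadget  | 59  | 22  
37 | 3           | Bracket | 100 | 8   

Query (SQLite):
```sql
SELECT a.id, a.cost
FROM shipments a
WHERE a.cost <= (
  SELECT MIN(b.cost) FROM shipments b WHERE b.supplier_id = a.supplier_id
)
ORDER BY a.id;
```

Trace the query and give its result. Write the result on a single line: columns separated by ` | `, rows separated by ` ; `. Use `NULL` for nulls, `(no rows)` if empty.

13 | 11 ; 15 | 15 ; 27 | 46 ; 37 | 8

For each shipments row a, compute MIN(cost) over rows sharing a.supplier_id.
Keep row a if a.cost <= that per-group MIN.
  supplier_id=3: MIN(cost) = 8
  supplier_id=5: MIN(cost) = 15
  supplier_id=9: MIN(cost) = 46
  supplier_id=13: MIN(cost) = 11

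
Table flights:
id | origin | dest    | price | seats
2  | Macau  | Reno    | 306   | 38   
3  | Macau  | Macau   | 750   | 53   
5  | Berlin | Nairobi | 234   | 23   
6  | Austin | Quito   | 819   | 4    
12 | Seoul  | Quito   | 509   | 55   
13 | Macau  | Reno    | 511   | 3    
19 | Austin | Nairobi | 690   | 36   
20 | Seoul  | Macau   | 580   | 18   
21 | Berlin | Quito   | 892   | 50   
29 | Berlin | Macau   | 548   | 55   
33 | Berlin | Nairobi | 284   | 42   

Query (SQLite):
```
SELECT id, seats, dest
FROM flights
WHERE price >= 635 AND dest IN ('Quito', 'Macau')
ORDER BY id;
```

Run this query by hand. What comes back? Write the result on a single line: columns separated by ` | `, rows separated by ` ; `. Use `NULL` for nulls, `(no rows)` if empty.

3 | 53 | Macau ; 6 | 4 | Quito ; 21 | 50 | Quito

price >= 635: ids {3, 6, 19, 21}
dest IN ('Quito', 'Macau'): ids {3, 6, 12, 20, 21, 29}
Combine with AND.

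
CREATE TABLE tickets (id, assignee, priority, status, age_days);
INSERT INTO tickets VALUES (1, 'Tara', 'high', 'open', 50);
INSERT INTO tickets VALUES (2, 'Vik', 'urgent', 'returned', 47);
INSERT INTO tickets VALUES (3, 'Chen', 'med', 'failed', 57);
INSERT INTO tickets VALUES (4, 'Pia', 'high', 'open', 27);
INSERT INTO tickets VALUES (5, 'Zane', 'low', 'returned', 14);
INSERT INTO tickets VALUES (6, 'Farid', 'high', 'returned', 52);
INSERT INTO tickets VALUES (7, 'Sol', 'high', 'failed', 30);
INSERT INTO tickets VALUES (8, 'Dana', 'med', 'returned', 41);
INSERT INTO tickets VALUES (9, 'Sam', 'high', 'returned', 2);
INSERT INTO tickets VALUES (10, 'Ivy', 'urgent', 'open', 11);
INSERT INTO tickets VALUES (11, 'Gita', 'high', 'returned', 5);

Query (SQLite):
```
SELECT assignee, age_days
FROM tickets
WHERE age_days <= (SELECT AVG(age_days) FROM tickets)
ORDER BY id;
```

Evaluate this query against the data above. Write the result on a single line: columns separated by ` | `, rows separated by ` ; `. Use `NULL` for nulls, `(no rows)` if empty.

Pia | 27 ; Zane | 14 ; Sol | 30 ; Sam | 2 ; Ivy | 11 ; Gita | 5

Scalar subquery: AVG(age_days) over all tickets rows = 30.545455 (≈; comparison uses full precision).
Keep rows where age_days <= that value.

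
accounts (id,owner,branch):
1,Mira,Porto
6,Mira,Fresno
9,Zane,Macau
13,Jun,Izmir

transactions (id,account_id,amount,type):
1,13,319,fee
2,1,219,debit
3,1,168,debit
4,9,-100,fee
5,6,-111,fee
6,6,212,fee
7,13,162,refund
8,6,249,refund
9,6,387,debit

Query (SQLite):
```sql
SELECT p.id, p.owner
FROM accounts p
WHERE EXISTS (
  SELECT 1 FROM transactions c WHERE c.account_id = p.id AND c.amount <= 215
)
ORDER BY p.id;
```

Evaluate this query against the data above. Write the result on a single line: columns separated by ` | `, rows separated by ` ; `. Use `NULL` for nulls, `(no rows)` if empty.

1 | Mira ; 6 | Mira ; 9 | Zane ; 13 | Jun

For each accounts row, check whether any transactions with matching account_id has amount <= 215.
Keep rows where that is true.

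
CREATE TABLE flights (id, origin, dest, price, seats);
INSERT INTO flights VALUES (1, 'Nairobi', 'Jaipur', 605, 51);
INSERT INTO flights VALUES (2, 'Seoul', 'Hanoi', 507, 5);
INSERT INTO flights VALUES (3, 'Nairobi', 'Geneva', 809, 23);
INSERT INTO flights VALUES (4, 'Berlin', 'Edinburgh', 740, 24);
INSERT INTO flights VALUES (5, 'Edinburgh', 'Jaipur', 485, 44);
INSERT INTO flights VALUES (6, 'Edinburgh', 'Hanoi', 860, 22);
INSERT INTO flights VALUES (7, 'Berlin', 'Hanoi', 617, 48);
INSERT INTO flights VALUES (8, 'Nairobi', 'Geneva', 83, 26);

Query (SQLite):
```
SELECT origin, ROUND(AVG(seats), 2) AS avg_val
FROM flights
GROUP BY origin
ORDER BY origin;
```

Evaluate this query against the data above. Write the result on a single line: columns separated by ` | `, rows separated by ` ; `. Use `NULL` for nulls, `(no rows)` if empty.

Berlin | 36 ; Edinburgh | 33 ; Nairobi | 33.33 ; Seoul | 5

Partition flights by origin; compute ROUND(AVG(seats), 2) within each group.
  Berlin: ids {4, 7} → ROUND(AVG(seats), 2)=36
  Edinburgh: ids {5, 6} → ROUND(AVG(seats), 2)=33
  Nairobi: ids {1, 3, 8} → ROUND(AVG(seats), 2)=33.33
  Seoul: ids {2} → ROUND(AVG(seats), 2)=5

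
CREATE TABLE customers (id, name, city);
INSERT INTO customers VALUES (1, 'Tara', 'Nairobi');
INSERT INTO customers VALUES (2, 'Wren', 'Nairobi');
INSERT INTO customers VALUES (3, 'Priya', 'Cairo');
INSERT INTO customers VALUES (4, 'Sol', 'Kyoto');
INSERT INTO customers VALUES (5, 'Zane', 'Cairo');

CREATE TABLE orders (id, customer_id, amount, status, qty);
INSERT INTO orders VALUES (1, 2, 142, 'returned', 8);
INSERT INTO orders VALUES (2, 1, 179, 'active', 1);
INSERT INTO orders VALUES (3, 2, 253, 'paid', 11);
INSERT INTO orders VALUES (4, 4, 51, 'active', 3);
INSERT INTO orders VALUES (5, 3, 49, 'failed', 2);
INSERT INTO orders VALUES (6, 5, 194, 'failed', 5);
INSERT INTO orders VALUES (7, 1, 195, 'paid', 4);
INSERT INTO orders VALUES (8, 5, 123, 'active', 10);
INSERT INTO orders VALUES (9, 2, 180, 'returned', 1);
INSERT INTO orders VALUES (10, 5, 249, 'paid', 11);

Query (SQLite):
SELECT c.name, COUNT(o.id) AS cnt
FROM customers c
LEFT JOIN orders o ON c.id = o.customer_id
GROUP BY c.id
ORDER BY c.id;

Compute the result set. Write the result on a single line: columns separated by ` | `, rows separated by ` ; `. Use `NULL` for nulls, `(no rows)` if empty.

Tara | 2 ; Wren | 3 ; Priya | 1 ; Sol | 1 ; Zane | 3

LEFT JOIN keeps every customers row; unmatched ones get NULL for orders columns.
Group by customers.id and compute COUNT(o.id). COUNT(col) of an all-NULL group is 0.
  1: ids {2, 7} → COUNT(o.id)=2
  2: ids {1, 3, 9} → COUNT(o.id)=3
  3: ids {5} → COUNT(o.id)=1
  4: ids {4} → COUNT(o.id)=1
  5: ids {6, 8, 10} → COUNT(o.id)=3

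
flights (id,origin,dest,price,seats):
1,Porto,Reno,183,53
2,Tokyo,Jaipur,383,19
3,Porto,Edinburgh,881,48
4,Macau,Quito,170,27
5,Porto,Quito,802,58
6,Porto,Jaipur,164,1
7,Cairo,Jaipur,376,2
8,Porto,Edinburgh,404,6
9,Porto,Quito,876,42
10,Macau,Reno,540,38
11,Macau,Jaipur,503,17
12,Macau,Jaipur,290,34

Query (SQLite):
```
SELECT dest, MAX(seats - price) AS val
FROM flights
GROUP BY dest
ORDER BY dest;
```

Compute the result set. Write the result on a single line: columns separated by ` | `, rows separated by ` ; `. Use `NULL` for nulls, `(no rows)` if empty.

Edinburgh | -398 ; Jaipur | -163 ; Quito | -143 ; Reno | -130

For each row compute seats - price.
Group by dest; take MAX of the expression per group.
  Edinburgh: ids {3, 8} → MAX(seats - price)=-398
  Jaipur: ids {2, 6, 7, 11, 12} → MAX(seats - price)=-163
  Quito: ids {4, 5, 9} → MAX(seats - price)=-143
  Reno: ids {1, 10} → MAX(seats - price)=-130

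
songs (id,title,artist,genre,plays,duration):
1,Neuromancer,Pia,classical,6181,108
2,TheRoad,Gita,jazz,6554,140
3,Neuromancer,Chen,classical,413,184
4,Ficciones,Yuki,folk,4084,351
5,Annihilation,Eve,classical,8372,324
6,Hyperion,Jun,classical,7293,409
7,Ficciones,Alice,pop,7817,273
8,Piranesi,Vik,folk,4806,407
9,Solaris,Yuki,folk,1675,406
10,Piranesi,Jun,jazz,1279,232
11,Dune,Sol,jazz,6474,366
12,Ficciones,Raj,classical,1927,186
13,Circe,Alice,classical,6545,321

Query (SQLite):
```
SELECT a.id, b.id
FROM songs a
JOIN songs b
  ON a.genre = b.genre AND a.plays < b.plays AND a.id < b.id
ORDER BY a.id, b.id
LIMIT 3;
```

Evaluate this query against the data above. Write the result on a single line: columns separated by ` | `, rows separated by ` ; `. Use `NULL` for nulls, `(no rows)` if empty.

Pairs (a,b) with same genre, a.plays < b.plays, a.id < b.id.
genre groups: classical:{1,3,5,6,12,13} folk:{4,8,9} jazz:{2,10,11} pop:{7}
Ordered by (a.id, b.id); first 3.

1 | 5 ; 1 | 6 ; 1 | 13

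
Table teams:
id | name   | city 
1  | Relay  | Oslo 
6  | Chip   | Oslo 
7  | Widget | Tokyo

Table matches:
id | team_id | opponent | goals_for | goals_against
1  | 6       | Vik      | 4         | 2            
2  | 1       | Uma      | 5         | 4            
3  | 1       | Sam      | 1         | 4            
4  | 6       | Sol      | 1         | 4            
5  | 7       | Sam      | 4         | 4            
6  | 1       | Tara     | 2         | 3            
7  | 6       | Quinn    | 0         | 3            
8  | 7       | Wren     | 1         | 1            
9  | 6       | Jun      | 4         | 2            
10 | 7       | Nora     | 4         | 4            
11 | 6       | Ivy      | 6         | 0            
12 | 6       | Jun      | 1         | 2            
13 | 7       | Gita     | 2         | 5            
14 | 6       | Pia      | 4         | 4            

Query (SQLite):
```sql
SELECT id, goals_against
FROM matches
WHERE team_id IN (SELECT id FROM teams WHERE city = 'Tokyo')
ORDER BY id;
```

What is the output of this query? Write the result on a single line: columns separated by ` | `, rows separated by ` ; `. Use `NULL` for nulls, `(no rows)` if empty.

Inner query: teams.id where city = 'Tokyo'.
Outer: keep matches rows whose team_id is in that set.
Inner query → {7}

5 | 4 ; 8 | 1 ; 10 | 4 ; 13 | 5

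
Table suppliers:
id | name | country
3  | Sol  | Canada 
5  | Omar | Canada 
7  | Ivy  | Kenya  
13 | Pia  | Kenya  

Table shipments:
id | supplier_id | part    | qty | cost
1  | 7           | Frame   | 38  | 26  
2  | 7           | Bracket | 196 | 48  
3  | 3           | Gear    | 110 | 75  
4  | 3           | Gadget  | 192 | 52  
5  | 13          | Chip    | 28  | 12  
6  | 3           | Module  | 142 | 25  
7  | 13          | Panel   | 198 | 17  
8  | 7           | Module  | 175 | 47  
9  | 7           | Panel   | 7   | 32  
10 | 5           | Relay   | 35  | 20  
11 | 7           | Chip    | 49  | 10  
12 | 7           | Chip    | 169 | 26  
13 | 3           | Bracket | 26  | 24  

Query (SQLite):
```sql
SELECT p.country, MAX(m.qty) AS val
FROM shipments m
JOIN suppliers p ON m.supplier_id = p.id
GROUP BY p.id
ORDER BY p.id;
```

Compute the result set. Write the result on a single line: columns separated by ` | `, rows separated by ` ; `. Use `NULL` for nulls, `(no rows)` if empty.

Canada | 192 ; Canada | 35 ; Kenya | 196 ; Kenya | 198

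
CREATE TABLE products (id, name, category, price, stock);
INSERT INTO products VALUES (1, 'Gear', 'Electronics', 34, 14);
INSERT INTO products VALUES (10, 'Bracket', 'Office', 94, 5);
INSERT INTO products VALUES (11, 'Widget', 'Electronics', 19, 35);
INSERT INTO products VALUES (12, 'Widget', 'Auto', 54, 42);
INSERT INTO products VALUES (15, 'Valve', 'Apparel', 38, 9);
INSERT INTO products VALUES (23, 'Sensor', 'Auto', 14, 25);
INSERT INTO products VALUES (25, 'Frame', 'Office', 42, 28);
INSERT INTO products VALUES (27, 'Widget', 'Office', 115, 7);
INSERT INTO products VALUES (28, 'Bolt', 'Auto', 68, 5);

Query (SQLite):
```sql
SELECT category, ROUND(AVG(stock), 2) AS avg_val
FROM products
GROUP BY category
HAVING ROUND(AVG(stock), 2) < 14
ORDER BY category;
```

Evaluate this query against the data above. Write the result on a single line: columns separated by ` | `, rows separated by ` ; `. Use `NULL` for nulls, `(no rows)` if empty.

Partition products by category; compute ROUND(AVG(stock), 2) within each group.
HAVING: keep groups where ROUND(AVG(stock), 2) < 14.
  Apparel: ids {15} → ROUND(AVG(stock), 2)=9
  Auto: ids {12, 23, 28} → ROUND(AVG(stock), 2)=24
  Electronics: ids {1, 11} → ROUND(AVG(stock), 2)=24.5
  Office: ids {10, 25, 27} → ROUND(AVG(stock), 2)=13.33

Apparel | 9 ; Office | 13.33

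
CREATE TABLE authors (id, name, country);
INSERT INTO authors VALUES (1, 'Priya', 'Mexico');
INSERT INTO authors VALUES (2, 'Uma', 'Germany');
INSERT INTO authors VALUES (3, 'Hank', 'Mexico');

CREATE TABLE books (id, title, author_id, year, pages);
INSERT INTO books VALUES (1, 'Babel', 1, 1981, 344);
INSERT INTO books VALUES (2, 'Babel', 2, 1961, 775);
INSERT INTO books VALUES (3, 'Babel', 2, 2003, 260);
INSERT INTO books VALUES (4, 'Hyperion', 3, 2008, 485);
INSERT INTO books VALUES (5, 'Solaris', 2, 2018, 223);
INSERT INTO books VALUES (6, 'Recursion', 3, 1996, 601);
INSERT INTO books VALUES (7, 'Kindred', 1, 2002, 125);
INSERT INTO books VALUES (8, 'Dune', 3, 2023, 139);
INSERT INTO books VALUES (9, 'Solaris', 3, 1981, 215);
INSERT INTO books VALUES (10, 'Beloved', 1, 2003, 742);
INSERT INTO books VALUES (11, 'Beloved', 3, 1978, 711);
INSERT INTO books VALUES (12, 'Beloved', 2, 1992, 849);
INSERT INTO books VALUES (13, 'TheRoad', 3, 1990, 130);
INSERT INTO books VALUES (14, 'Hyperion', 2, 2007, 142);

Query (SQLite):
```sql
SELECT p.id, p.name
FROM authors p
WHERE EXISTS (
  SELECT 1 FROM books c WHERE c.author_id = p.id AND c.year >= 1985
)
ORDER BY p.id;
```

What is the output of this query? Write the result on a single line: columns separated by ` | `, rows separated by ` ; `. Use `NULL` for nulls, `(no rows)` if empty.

1 | Priya ; 2 | Uma ; 3 | Hank

For each authors row, check whether any books with matching author_id has year >= 1985.
Keep rows where that is true.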